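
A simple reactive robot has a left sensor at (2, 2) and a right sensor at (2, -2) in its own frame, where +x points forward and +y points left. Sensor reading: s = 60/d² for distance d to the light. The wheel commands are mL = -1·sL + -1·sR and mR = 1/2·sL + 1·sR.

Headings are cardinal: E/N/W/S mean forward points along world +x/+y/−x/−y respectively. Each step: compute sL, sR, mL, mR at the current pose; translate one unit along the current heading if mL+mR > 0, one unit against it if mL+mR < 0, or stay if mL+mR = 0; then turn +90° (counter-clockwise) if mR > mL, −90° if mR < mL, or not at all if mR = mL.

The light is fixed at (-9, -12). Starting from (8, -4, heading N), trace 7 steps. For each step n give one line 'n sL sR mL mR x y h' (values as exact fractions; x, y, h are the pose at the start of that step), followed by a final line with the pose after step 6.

n=0: pose=(8,-4,N); sL=12/65, sR=60/461; mL=-9432/29965, mR=6666/29965; mL+mR=-6/65 → advance -1; mR−mL=16098/29965 → turn +1·90°
n=1: pose=(8,-5,W); sL=6/25, sR=10/51; mL=-556/1275, mR=403/1275; mL+mR=-3/25 → advance -1; mR−mL=959/1275 → turn +1·90°
n=2: pose=(9,-5,S); sL=12/85, sR=60/281; mL=-8472/23885, mR=6786/23885; mL+mR=-6/85 → advance -1; mR−mL=15258/23885 → turn +1·90°
n=3: pose=(9,-4,E); sL=3/25, sR=15/109; mL=-702/2725, mR=1077/5450; mL+mR=-3/50 → advance -1; mR−mL=2481/5450 → turn +1·90°
n=4: pose=(8,-4,N); sL=12/65, sR=60/461; mL=-9432/29965, mR=6666/29965; mL+mR=-6/65 → advance -1; mR−mL=16098/29965 → turn +1·90°
n=5: pose=(8,-5,W); sL=6/25, sR=10/51; mL=-556/1275, mR=403/1275; mL+mR=-3/25 → advance -1; mR−mL=959/1275 → turn +1·90°
n=6: pose=(9,-5,S); sL=12/85, sR=60/281; mL=-8472/23885, mR=6786/23885; mL+mR=-6/85 → advance -1; mR−mL=15258/23885 → turn +1·90°

0 12/65 60/461 -9432/29965 6666/29965 8 -4 N
1 6/25 10/51 -556/1275 403/1275 8 -5 W
2 12/85 60/281 -8472/23885 6786/23885 9 -5 S
3 3/25 15/109 -702/2725 1077/5450 9 -4 E
4 12/65 60/461 -9432/29965 6666/29965 8 -4 N
5 6/25 10/51 -556/1275 403/1275 8 -5 W
6 12/85 60/281 -8472/23885 6786/23885 9 -5 S
final 9 -4 E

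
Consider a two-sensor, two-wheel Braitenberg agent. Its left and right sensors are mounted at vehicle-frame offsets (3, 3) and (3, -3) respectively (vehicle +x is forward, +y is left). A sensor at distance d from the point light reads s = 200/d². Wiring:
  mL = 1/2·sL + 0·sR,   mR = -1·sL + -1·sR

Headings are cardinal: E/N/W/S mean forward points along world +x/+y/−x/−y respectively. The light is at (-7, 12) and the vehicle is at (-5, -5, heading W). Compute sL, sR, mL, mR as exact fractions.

left sensor world pos  = (-8, -8); dL² = 401
right sensor world pos = (-8, -2); dR² = 197
sL = 200/401 = 200/401
sR = 200/197 = 200/197
mL = 1/2·sL + 0·sR = 100/401
mR = -1·sL + -1·sR = -119600/78997

200/401 200/197 100/401 -119600/78997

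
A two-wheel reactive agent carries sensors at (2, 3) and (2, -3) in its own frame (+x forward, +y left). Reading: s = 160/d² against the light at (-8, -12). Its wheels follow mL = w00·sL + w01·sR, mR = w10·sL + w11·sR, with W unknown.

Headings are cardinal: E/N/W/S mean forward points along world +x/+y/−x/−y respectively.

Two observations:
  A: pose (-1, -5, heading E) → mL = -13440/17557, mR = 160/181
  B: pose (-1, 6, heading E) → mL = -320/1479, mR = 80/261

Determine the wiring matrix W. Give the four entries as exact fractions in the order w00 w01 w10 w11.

1 -1 1 0

obs A: pose=(-1,-5,E) → sL=160/181, sR=160/97, mL=-13440/17557, mR=160/181
obs B: pose=(-1,6,E) → sL=80/261, sR=80/153, mL=-320/1479, mR=80/261
sensor matrix S = [[160/181, 160/97], [80/261, 80/153]]; det S = -1126400/25966803
solve [mL_A; mL_B] = S·[w00; w01] and [mR_A; mR_B] = S·[w10; w11]:
  w00 = 1, w01 = -1, w10 = 1, w11 = 0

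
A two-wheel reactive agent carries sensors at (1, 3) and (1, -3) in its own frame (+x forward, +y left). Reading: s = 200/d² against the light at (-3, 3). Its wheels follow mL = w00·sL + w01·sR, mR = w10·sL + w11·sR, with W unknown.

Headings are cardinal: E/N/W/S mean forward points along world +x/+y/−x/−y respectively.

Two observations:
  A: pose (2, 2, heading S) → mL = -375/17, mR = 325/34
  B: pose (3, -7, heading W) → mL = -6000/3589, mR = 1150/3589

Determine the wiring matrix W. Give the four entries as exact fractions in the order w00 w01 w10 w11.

obs A: pose=(2,2,S) → sL=50/17, sR=25, mL=-375/17, mR=325/34
obs B: pose=(3,-7,W) → sL=100/97, sR=100/37, mL=-6000/3589, mR=1150/3589
sensor matrix S = [[50/17, 25], [100/97, 100/37]]; det S = -1087500/61013
solve [mL_A; mL_B] = S·[w00; w01] and [mR_A; mR_B] = S·[w10; w11]:
  w00 = 1, w01 = -1, w10 = -1, w11 = 1/2

1 -1 -1 1/2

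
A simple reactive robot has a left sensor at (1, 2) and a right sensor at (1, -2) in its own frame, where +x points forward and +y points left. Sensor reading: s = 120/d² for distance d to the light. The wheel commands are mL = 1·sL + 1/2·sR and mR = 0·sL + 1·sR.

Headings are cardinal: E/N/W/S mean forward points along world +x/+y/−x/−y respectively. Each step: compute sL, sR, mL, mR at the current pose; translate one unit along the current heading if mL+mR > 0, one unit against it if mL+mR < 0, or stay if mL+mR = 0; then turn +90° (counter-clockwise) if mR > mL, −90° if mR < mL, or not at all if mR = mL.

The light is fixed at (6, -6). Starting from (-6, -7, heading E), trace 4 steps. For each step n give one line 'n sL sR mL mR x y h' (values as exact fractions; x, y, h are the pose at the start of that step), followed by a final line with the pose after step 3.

n=0: pose=(-6,-7,E); sL=60/61, sR=12/13; mL=1146/793, mR=12/13; mL+mR=1878/793 → advance +1; mR−mL=-414/793 → turn -1·90°
n=1: pose=(-5,-7,S); sL=24/17, sR=120/173; mL=5172/2941, mR=120/173; mL+mR=7212/2941 → advance +1; mR−mL=-3132/2941 → turn -1·90°
n=2: pose=(-5,-8,W); sL=3/4, sR=5/6; mL=7/6, mR=5/6; mL+mR=2 → advance +1; mR−mL=-1/3 → turn -1·90°
n=3: pose=(-6,-8,N); sL=120/197, sR=120/101; mL=23940/19897, mR=120/101; mL+mR=47580/19897 → advance +1; mR−mL=-300/19897 → turn -1·90°

0 60/61 12/13 1146/793 12/13 -6 -7 E
1 24/17 120/173 5172/2941 120/173 -5 -7 S
2 3/4 5/6 7/6 5/6 -5 -8 W
3 120/197 120/101 23940/19897 120/101 -6 -8 N
final -6 -7 E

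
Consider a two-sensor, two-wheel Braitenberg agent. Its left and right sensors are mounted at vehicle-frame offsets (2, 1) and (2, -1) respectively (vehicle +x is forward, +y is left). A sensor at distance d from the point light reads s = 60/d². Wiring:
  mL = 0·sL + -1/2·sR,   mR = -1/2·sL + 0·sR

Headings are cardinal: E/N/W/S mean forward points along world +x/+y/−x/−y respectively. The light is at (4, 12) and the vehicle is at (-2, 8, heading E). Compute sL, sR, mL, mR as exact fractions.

left sensor world pos  = (0, 9); dL² = 25
right sensor world pos = (0, 7); dR² = 41
sL = 60/25 = 12/5
sR = 60/41 = 60/41
mL = 0·sL + -1/2·sR = -30/41
mR = -1/2·sL + 0·sR = -6/5

12/5 60/41 -30/41 -6/5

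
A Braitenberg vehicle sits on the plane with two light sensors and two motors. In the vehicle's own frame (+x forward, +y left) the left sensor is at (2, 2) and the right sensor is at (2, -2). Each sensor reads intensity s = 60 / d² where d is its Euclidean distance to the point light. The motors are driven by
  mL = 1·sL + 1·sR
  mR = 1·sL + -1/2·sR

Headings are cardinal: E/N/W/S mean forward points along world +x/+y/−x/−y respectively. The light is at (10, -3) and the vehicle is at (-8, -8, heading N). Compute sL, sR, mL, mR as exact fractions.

left sensor world pos  = (-10, -6); dL² = 409
right sensor world pos = (-6, -6); dR² = 265
sL = 60/409 = 60/409
sR = 60/265 = 12/53
mL = 1·sL + 1·sR = 8088/21677
mR = 1·sL + -1/2·sR = 726/21677

60/409 12/53 8088/21677 726/21677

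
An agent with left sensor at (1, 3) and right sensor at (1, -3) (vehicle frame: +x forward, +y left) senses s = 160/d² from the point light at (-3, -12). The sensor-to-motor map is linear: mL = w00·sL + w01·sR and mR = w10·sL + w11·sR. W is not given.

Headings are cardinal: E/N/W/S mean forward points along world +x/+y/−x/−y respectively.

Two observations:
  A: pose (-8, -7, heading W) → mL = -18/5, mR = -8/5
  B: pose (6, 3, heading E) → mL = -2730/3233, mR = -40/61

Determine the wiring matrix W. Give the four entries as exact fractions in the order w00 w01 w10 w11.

-1/2 -1 0 -1

obs A: pose=(-8,-7,W) → sL=4, sR=8/5, mL=-18/5, mR=-8/5
obs B: pose=(6,3,E) → sL=20/53, sR=40/61, mL=-2730/3233, mR=-40/61
sensor matrix S = [[4, 8/5], [20/53, 40/61]]; det S = 6528/3233
solve [mL_A; mL_B] = S·[w00; w01] and [mR_A; mR_B] = S·[w10; w11]:
  w00 = -1/2, w01 = -1, w10 = 0, w11 = -1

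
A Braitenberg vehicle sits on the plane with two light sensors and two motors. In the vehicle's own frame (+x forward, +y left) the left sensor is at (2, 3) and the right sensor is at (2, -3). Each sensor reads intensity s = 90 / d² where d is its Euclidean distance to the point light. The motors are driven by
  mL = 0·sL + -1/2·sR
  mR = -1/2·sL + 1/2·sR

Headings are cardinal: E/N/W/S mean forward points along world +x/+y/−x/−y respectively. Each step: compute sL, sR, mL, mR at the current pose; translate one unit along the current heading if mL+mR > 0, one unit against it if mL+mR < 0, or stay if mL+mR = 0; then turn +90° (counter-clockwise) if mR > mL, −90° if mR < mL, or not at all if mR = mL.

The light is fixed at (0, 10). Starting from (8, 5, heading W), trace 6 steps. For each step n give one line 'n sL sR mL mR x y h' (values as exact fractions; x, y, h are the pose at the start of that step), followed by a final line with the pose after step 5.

n=0: pose=(8,5,W); sL=9/10, sR=9/4; mL=-9/8, mR=27/40; mL+mR=-9/20 → advance -1; mR−mL=9/5 → turn +1·90°
n=1: pose=(9,5,S); sL=90/193, sR=18/17; mL=-9/17, mR=972/3281; mL+mR=-45/193 → advance -1; mR−mL=2709/3281 → turn +1·90°
n=2: pose=(9,6,E); sL=45/61, sR=9/17; mL=-9/34, mR=-108/1037; mL+mR=-45/122 → advance -1; mR−mL=333/2074 → turn +1·90°
n=3: pose=(8,6,N); sL=90/29, sR=18/25; mL=-9/25, mR=-864/725; mL+mR=-45/29 → advance -1; mR−mL=-603/725 → turn -1·90°
n=4: pose=(8,5,E); sL=45/52, sR=45/82; mL=-45/164, mR=-675/4264; mL+mR=-45/104 → advance -1; mR−mL=495/4264 → turn +1·90°
n=5: pose=(7,5,N); sL=18/5, sR=90/109; mL=-45/109, mR=-756/545; mL+mR=-9/5 → advance -1; mR−mL=-531/545 → turn -1·90°

0 9/10 9/4 -9/8 27/40 8 5 W
1 90/193 18/17 -9/17 972/3281 9 5 S
2 45/61 9/17 -9/34 -108/1037 9 6 E
3 90/29 18/25 -9/25 -864/725 8 6 N
4 45/52 45/82 -45/164 -675/4264 8 5 E
5 18/5 90/109 -45/109 -756/545 7 5 N
final 7 4 E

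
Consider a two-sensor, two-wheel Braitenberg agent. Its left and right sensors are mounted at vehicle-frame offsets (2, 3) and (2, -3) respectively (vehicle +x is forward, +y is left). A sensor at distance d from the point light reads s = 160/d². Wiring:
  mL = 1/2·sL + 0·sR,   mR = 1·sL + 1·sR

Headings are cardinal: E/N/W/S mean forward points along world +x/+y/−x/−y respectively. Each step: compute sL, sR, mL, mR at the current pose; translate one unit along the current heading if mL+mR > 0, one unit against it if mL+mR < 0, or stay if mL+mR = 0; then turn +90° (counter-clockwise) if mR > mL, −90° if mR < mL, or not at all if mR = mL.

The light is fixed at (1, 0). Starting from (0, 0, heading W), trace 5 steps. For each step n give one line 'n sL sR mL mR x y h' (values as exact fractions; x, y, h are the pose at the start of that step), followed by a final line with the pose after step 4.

0 80/9 80/9 40/9 160/9 0 0 W
1 32 160/29 16 1088/29 -1 0 S
2 40 10 20 50 -1 -1 E
3 160/17 32 80/17 704/17 0 -1 N
4 80/9 80/9 40/9 160/9 0 0 W
final -1 0 S

n=0: pose=(0,0,W); sL=80/9, sR=80/9; mL=40/9, mR=160/9; mL+mR=200/9 → advance +1; mR−mL=40/3 → turn +1·90°
n=1: pose=(-1,0,S); sL=32, sR=160/29; mL=16, mR=1088/29; mL+mR=1552/29 → advance +1; mR−mL=624/29 → turn +1·90°
n=2: pose=(-1,-1,E); sL=40, sR=10; mL=20, mR=50; mL+mR=70 → advance +1; mR−mL=30 → turn +1·90°
n=3: pose=(0,-1,N); sL=160/17, sR=32; mL=80/17, mR=704/17; mL+mR=784/17 → advance +1; mR−mL=624/17 → turn +1·90°
n=4: pose=(0,0,W); sL=80/9, sR=80/9; mL=40/9, mR=160/9; mL+mR=200/9 → advance +1; mR−mL=40/3 → turn +1·90°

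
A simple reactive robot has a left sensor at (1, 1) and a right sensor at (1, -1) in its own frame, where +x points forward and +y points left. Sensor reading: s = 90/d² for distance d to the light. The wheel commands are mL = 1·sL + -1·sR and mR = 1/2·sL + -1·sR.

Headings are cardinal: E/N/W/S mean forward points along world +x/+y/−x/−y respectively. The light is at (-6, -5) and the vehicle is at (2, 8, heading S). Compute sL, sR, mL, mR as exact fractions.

left sensor world pos  = (3, 7); dL² = 225
right sensor world pos = (1, 7); dR² = 193
sL = 90/225 = 2/5
sR = 90/193 = 90/193
mL = 1·sL + -1·sR = -64/965
mR = 1/2·sL + -1·sR = -257/965

2/5 90/193 -64/965 -257/965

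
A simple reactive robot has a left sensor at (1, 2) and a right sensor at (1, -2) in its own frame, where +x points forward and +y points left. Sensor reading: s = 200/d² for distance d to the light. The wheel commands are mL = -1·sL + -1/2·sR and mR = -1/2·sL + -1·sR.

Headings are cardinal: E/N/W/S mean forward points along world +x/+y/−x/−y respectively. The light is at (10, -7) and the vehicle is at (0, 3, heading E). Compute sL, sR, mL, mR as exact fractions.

8/9 40/29 -412/261 -476/261

left sensor world pos  = (1, 5); dL² = 225
right sensor world pos = (1, 1); dR² = 145
sL = 200/225 = 8/9
sR = 200/145 = 40/29
mL = -1·sL + -1/2·sR = -412/261
mR = -1/2·sL + -1·sR = -476/261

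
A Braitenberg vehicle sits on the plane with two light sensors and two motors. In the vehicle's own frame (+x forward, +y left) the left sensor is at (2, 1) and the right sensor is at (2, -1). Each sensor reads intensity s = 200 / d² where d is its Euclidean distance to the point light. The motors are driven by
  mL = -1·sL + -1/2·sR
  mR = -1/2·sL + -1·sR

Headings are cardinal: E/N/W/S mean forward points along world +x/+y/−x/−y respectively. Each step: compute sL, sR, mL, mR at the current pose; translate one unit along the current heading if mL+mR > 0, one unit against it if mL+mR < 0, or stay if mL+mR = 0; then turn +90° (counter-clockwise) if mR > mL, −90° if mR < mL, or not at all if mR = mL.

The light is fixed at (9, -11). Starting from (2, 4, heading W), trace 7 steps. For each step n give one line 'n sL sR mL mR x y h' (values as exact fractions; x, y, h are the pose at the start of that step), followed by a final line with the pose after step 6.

0 200/277 200/337 -95100/93349 -89100/93349 2 4 W
1 100/97 100/109 -15750/10573 -15150/10573 3 4 S
2 40/61 200/241 -15740/14701 -17020/14701 3 5 E
3 25/29 10/13 -470/377 -905/754 2 5 S
4 200/349 200/281 -91100/98069 -97900/98069 2 6 E
5 100/137 100/153 -22150/20961 -21350/20961 1 6 S
6 200/397 8/13 -4188/5161 -4476/5161 1 7 E
final 0 7 S

n=0: pose=(2,4,W); sL=200/277, sR=200/337; mL=-95100/93349, mR=-89100/93349; mL+mR=-184200/93349 → advance -1; mR−mL=6000/93349 → turn +1·90°
n=1: pose=(3,4,S); sL=100/97, sR=100/109; mL=-15750/10573, mR=-15150/10573; mL+mR=-30900/10573 → advance -1; mR−mL=600/10573 → turn +1·90°
n=2: pose=(3,5,E); sL=40/61, sR=200/241; mL=-15740/14701, mR=-17020/14701; mL+mR=-32760/14701 → advance -1; mR−mL=-1280/14701 → turn -1·90°
n=3: pose=(2,5,S); sL=25/29, sR=10/13; mL=-470/377, mR=-905/754; mL+mR=-1845/754 → advance -1; mR−mL=35/754 → turn +1·90°
n=4: pose=(2,6,E); sL=200/349, sR=200/281; mL=-91100/98069, mR=-97900/98069; mL+mR=-189000/98069 → advance -1; mR−mL=-6800/98069 → turn -1·90°
n=5: pose=(1,6,S); sL=100/137, sR=100/153; mL=-22150/20961, mR=-21350/20961; mL+mR=-14500/6987 → advance -1; mR−mL=800/20961 → turn +1·90°
n=6: pose=(1,7,E); sL=200/397, sR=8/13; mL=-4188/5161, mR=-4476/5161; mL+mR=-8664/5161 → advance -1; mR−mL=-288/5161 → turn -1·90°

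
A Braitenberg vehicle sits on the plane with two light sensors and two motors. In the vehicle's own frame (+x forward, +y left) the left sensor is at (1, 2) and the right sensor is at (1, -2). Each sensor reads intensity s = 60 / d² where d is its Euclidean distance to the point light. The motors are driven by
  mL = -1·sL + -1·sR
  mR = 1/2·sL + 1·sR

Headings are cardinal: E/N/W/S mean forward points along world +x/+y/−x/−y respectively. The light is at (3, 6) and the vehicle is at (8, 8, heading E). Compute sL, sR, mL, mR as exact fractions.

15/13 5/3 -110/39 175/78

left sensor world pos  = (9, 10); dL² = 52
right sensor world pos = (9, 6); dR² = 36
sL = 60/52 = 15/13
sR = 60/36 = 5/3
mL = -1·sL + -1·sR = -110/39
mR = 1/2·sL + 1·sR = 175/78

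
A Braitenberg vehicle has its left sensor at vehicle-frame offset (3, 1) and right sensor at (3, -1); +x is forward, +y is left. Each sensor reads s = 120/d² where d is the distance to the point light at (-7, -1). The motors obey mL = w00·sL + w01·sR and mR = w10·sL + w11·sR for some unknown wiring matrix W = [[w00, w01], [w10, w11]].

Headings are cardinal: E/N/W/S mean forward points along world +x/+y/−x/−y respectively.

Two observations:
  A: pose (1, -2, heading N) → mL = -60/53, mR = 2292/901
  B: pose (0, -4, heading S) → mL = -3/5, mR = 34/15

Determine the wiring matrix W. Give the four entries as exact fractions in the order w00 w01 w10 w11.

obs A: pose=(1,-2,N) → sL=120/53, sR=24/17, mL=-60/53, mR=2292/901
obs B: pose=(0,-4,S) → sL=6/5, sR=5/3, mL=-3/5, mR=34/15
sensor matrix S = [[120/53, 24/17], [6/5, 5/3]]; det S = 9368/4505
solve [mL_A; mL_B] = S·[w00; w01] and [mR_A; mR_B] = S·[w10; w11]:
  w00 = -1/2, w01 = 0, w10 = 1/2, w11 = 1

-1/2 0 1/2 1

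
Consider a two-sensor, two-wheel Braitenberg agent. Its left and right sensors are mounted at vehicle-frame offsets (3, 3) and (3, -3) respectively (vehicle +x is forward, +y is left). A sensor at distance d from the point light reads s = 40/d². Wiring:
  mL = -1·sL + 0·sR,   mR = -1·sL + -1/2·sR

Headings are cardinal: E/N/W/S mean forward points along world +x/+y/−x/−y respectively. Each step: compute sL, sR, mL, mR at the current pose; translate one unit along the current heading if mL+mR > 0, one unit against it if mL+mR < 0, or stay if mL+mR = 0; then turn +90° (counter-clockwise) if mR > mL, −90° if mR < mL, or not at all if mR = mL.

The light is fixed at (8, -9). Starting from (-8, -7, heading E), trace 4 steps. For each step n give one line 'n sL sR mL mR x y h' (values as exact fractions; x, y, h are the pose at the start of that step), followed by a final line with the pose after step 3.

n=0: pose=(-8,-7,E); sL=20/97, sR=4/17; mL=-20/97, mR=-534/1649; mL+mR=-874/1649 → advance -1; mR−mL=-2/17 → turn -1·90°
n=1: pose=(-9,-7,S); sL=40/197, sR=40/401; mL=-40/197, mR=-19980/78997; mL+mR=-36020/78997 → advance -1; mR−mL=-20/401 → turn -1·90°
n=2: pose=(-9,-6,W); sL=1/10, sR=10/109; mL=-1/10, mR=-159/1090; mL+mR=-134/545 → advance -1; mR−mL=-5/109 → turn -1·90°
n=3: pose=(-8,-6,N); sL=40/397, sR=8/41; mL=-40/397, mR=-3228/16277; mL+mR=-4868/16277 → advance -1; mR−mL=-4/41 → turn -1·90°

0 20/97 4/17 -20/97 -534/1649 -8 -7 E
1 40/197 40/401 -40/197 -19980/78997 -9 -7 S
2 1/10 10/109 -1/10 -159/1090 -9 -6 W
3 40/397 8/41 -40/397 -3228/16277 -8 -6 N
final -8 -7 E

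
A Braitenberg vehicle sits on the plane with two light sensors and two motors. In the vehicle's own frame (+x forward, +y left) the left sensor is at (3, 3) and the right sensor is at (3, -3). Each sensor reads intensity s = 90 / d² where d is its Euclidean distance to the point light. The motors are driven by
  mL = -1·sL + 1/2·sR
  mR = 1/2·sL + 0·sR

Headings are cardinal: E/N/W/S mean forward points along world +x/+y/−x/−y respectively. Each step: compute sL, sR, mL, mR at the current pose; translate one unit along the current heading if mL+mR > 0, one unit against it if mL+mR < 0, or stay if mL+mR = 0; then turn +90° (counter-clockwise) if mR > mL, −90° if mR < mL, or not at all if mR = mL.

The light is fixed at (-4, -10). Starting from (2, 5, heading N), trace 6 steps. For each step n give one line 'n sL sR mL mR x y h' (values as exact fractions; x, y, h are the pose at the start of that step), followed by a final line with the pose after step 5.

0 10/37 2/9 -53/333 5/37 2 5 N
1 9/13 45/149 -2097/3874 9/26 2 4 W
2 90/221 90/137 -2385/30277 45/221 3 4 S
3 45/178 9/20 -99/3560 45/356 3 3 E
4 90/281 90/377 -21285/105937 45/281 4 3 N
5 45/53 9/25 -1773/2650 45/106 4 2 W
final 5 2 S

n=0: pose=(2,5,N); sL=10/37, sR=2/9; mL=-53/333, mR=5/37; mL+mR=-8/333 → advance -1; mR−mL=98/333 → turn +1·90°
n=1: pose=(2,4,W); sL=9/13, sR=45/149; mL=-2097/3874, mR=9/26; mL+mR=-378/1937 → advance -1; mR−mL=1719/1937 → turn +1·90°
n=2: pose=(3,4,S); sL=90/221, sR=90/137; mL=-2385/30277, mR=45/221; mL+mR=3780/30277 → advance +1; mR−mL=8550/30277 → turn +1·90°
n=3: pose=(3,3,E); sL=45/178, sR=9/20; mL=-99/3560, mR=45/356; mL+mR=351/3560 → advance +1; mR−mL=549/3560 → turn +1·90°
n=4: pose=(4,3,N); sL=90/281, sR=90/377; mL=-21285/105937, mR=45/281; mL+mR=-4320/105937 → advance -1; mR−mL=38250/105937 → turn +1·90°
n=5: pose=(4,2,W); sL=45/53, sR=9/25; mL=-1773/2650, mR=45/106; mL+mR=-324/1325 → advance -1; mR−mL=1449/1325 → turn +1·90°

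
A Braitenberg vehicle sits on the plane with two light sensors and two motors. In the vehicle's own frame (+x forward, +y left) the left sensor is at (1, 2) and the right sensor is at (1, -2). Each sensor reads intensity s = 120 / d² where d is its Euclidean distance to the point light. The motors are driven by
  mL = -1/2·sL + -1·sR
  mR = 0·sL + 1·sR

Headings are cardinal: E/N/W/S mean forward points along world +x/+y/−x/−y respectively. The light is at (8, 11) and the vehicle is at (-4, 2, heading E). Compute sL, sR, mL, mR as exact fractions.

left sensor world pos  = (-3, 4); dL² = 170
right sensor world pos = (-3, 0); dR² = 242
sL = 120/170 = 12/17
sR = 120/242 = 60/121
mL = -1/2·sL + -1·sR = -1746/2057
mR = 0·sL + 1·sR = 60/121

12/17 60/121 -1746/2057 60/121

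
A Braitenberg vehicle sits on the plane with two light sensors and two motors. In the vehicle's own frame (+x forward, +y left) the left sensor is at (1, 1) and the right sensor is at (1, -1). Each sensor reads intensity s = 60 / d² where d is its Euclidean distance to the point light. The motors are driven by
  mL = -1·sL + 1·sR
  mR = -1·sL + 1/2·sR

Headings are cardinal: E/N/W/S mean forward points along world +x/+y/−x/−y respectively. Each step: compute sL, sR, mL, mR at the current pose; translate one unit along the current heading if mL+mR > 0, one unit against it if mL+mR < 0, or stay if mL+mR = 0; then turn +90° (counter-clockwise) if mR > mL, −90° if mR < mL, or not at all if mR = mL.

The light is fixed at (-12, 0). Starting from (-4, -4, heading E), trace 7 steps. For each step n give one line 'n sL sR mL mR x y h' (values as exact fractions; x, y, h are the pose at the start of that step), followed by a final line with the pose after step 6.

n=0: pose=(-4,-4,E); sL=2/3, sR=30/53; mL=-16/159, mR=-61/159; mL+mR=-77/159 → advance -1; mR−mL=-15/53 → turn -1·90°
n=1: pose=(-5,-4,S); sL=60/89, sR=60/61; mL=1680/5429, mR=-990/5429; mL+mR=690/5429 → advance +1; mR−mL=-30/61 → turn -1·90°
n=2: pose=(-5,-5,W); sL=5/6, sR=15/13; mL=25/78, mR=-10/39; mL+mR=5/78 → advance +1; mR−mL=-15/26 → turn -1·90°
n=3: pose=(-6,-5,N); sL=60/41, sR=12/13; mL=-288/533, mR=-534/533; mL+mR=-822/533 → advance -1; mR−mL=-6/13 → turn -1·90°
n=4: pose=(-6,-6,E); sL=30/37, sR=30/49; mL=-360/1813, mR=-915/1813; mL+mR=-1275/1813 → advance -1; mR−mL=-15/49 → turn -1·90°
n=5: pose=(-7,-6,S); sL=12/17, sR=12/13; mL=48/221, mR=-54/221; mL+mR=-6/221 → advance -1; mR−mL=-6/13 → turn -1·90°
n=6: pose=(-7,-5,W); sL=15/13, sR=15/8; mL=75/104, mR=-45/208; mL+mR=105/208 → advance +1; mR−mL=-15/16 → turn -1·90°

0 2/3 30/53 -16/159 -61/159 -4 -4 E
1 60/89 60/61 1680/5429 -990/5429 -5 -4 S
2 5/6 15/13 25/78 -10/39 -5 -5 W
3 60/41 12/13 -288/533 -534/533 -6 -5 N
4 30/37 30/49 -360/1813 -915/1813 -6 -6 E
5 12/17 12/13 48/221 -54/221 -7 -6 S
6 15/13 15/8 75/104 -45/208 -7 -5 W
final -8 -5 N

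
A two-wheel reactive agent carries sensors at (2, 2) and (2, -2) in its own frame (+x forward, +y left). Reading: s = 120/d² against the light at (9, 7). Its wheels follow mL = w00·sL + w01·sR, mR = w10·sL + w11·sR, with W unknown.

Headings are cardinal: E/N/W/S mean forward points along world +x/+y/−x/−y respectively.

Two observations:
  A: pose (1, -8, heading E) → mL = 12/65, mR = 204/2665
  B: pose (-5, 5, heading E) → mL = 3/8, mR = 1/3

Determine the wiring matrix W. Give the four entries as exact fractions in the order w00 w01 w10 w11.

0 1/2 -1/2 1

obs A: pose=(1,-8,E) → sL=24/41, sR=24/65, mL=12/65, mR=204/2665
obs B: pose=(-5,5,E) → sL=5/6, sR=3/4, mL=3/8, mR=1/3
sensor matrix S = [[24/41, 24/65], [5/6, 3/4]]; det S = 70/533
solve [mL_A; mL_B] = S·[w00; w01] and [mR_A; mR_B] = S·[w10; w11]:
  w00 = 0, w01 = 1/2, w10 = -1/2, w11 = 1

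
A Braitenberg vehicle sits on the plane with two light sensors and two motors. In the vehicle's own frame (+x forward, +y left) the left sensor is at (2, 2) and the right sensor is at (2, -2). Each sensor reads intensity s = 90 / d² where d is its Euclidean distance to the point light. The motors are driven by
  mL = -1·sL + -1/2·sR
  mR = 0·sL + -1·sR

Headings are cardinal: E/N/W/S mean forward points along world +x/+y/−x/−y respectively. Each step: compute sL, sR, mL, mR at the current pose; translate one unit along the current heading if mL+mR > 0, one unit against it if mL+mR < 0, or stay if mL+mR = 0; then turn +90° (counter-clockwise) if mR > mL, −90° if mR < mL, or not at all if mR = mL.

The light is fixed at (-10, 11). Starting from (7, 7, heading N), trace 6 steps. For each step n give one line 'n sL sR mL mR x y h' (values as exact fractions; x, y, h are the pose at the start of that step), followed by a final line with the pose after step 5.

n=0: pose=(7,7,N); sL=90/229, sR=18/73; mL=-8631/16717, mR=-18/73; mL+mR=-12753/16717 → advance -1; mR−mL=4509/16717 → turn +1·90°
n=1: pose=(7,6,W); sL=45/137, sR=5/13; mL=-1855/3562, mR=-5/13; mL+mR=-3225/3562 → advance -1; mR−mL=485/3562 → turn +1·90°
n=2: pose=(8,6,S); sL=90/449, sR=18/61; mL=-9531/27389, mR=-18/61; mL+mR=-17613/27389 → advance -1; mR−mL=1449/27389 → turn +1·90°
n=3: pose=(8,7,E); sL=45/202, sR=45/218; mL=-14355/44036, mR=-45/218; mL+mR=-23445/44036 → advance -1; mR−mL=5265/44036 → turn +1·90°
n=4: pose=(7,7,N); sL=90/229, sR=18/73; mL=-8631/16717, mR=-18/73; mL+mR=-12753/16717 → advance -1; mR−mL=4509/16717 → turn +1·90°
n=5: pose=(7,6,W); sL=45/137, sR=5/13; mL=-1855/3562, mR=-5/13; mL+mR=-3225/3562 → advance -1; mR−mL=485/3562 → turn +1·90°

0 90/229 18/73 -8631/16717 -18/73 7 7 N
1 45/137 5/13 -1855/3562 -5/13 7 6 W
2 90/449 18/61 -9531/27389 -18/61 8 6 S
3 45/202 45/218 -14355/44036 -45/218 8 7 E
4 90/229 18/73 -8631/16717 -18/73 7 7 N
5 45/137 5/13 -1855/3562 -5/13 7 6 W
final 8 6 S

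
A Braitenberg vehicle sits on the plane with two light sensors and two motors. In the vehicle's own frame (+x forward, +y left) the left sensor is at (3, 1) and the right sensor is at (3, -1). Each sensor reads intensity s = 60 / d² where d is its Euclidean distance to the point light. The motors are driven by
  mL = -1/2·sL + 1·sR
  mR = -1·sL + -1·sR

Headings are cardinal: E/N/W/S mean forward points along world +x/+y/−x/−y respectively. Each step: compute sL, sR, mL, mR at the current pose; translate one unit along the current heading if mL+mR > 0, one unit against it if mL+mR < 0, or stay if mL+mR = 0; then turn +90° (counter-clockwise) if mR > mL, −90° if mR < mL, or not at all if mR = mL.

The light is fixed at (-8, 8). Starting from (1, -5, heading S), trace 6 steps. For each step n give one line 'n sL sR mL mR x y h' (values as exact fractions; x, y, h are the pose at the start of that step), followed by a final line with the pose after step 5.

0 15/89 3/16 147/1424 -507/1424 1 -5 S
1 12/41 60/157 1518/6437 -4344/6437 1 -4 W
2 10/27 30/101 305/2727 -1820/2727 2 -4 N
3 60/313 12/73 1566/22849 -8136/22849 2 -5 E
4 15/89 3/16 147/1424 -507/1424 1 -5 S
5 12/41 60/157 1518/6437 -4344/6437 1 -4 W
final 2 -4 N

n=0: pose=(1,-5,S); sL=15/89, sR=3/16; mL=147/1424, mR=-507/1424; mL+mR=-45/178 → advance -1; mR−mL=-327/712 → turn -1·90°
n=1: pose=(1,-4,W); sL=12/41, sR=60/157; mL=1518/6437, mR=-4344/6437; mL+mR=-18/41 → advance -1; mR−mL=-5862/6437 → turn -1·90°
n=2: pose=(2,-4,N); sL=10/27, sR=30/101; mL=305/2727, mR=-1820/2727; mL+mR=-5/9 → advance -1; mR−mL=-2125/2727 → turn -1·90°
n=3: pose=(2,-5,E); sL=60/313, sR=12/73; mL=1566/22849, mR=-8136/22849; mL+mR=-90/313 → advance -1; mR−mL=-9702/22849 → turn -1·90°
n=4: pose=(1,-5,S); sL=15/89, sR=3/16; mL=147/1424, mR=-507/1424; mL+mR=-45/178 → advance -1; mR−mL=-327/712 → turn -1·90°
n=5: pose=(1,-4,W); sL=12/41, sR=60/157; mL=1518/6437, mR=-4344/6437; mL+mR=-18/41 → advance -1; mR−mL=-5862/6437 → turn -1·90°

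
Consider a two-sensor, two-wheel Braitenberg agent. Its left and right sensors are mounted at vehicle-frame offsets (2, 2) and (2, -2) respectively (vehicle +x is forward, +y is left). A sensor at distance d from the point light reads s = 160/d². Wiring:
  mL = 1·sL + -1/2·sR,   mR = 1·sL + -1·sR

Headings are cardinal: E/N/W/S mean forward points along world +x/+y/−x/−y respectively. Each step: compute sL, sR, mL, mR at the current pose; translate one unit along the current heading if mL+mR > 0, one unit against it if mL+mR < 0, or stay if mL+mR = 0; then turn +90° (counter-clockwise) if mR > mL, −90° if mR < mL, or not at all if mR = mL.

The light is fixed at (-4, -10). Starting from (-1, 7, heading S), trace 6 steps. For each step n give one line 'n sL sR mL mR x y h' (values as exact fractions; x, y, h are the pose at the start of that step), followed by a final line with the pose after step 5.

0 16/25 80/113 808/2825 -192/2825 -1 7 S
1 160/197 32/65 7248/12805 4096/12805 -1 6 W
2 40/81 8/17 356/1377 32/1377 -2 6 N
3 160/377 160/241 8400/90857 -21760/90857 -2 7 E
4 80/117 80/113 4360/13221 -320/13221 -3 7 S
5 160/197 32/65 7248/12805 4096/12805 -3 6 W
final -4 6 N

n=0: pose=(-1,7,S); sL=16/25, sR=80/113; mL=808/2825, mR=-192/2825; mL+mR=616/2825 → advance +1; mR−mL=-40/113 → turn -1·90°
n=1: pose=(-1,6,W); sL=160/197, sR=32/65; mL=7248/12805, mR=4096/12805; mL+mR=11344/12805 → advance +1; mR−mL=-16/65 → turn -1·90°
n=2: pose=(-2,6,N); sL=40/81, sR=8/17; mL=356/1377, mR=32/1377; mL+mR=388/1377 → advance +1; mR−mL=-4/17 → turn -1·90°
n=3: pose=(-2,7,E); sL=160/377, sR=160/241; mL=8400/90857, mR=-21760/90857; mL+mR=-13360/90857 → advance -1; mR−mL=-80/241 → turn -1·90°
n=4: pose=(-3,7,S); sL=80/117, sR=80/113; mL=4360/13221, mR=-320/13221; mL+mR=4040/13221 → advance +1; mR−mL=-40/113 → turn -1·90°
n=5: pose=(-3,6,W); sL=160/197, sR=32/65; mL=7248/12805, mR=4096/12805; mL+mR=11344/12805 → advance +1; mR−mL=-16/65 → turn -1·90°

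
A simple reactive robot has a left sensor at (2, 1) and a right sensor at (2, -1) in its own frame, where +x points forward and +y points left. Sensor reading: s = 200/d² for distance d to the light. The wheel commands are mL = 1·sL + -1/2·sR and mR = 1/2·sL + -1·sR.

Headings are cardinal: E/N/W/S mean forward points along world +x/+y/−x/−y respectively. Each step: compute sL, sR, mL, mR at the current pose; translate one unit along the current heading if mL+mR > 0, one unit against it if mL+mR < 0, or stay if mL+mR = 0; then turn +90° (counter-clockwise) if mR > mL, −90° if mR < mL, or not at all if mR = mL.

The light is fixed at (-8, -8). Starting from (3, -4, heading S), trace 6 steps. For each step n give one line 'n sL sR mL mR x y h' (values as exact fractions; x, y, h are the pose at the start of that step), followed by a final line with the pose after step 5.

n=0: pose=(3,-4,S); sL=50/37, sR=25/13; mL=375/962, mR=-600/481; mL+mR=-825/962 → advance -1; mR−mL=-1575/962 → turn -1·90°
n=1: pose=(3,-3,W); sL=200/97, sR=200/117; mL=13700/11349, mR=-7700/11349; mL+mR=2000/3783 → advance +1; mR−mL=-21400/11349 → turn -1·90°
n=2: pose=(2,-3,N); sL=20/13, sR=20/17; mL=210/221, mR=-90/221; mL+mR=120/221 → advance +1; mR−mL=-300/221 → turn -1·90°
n=3: pose=(2,-2,E); sL=200/193, sR=200/169; mL=14500/32617, mR=-21700/32617; mL+mR=-7200/32617 → advance -1; mR−mL=-36200/32617 → turn -1·90°
n=4: pose=(1,-2,S); sL=50/29, sR=5/2; mL=55/116, mR=-95/58; mL+mR=-135/116 → advance -1; mR−mL=-245/116 → turn -1·90°
n=5: pose=(1,-1,W); sL=40/17, sR=200/113; mL=2820/1921, mR=-1140/1921; mL+mR=1680/1921 → advance +1; mR−mL=-3960/1921 → turn -1·90°

0 50/37 25/13 375/962 -600/481 3 -4 S
1 200/97 200/117 13700/11349 -7700/11349 3 -3 W
2 20/13 20/17 210/221 -90/221 2 -3 N
3 200/193 200/169 14500/32617 -21700/32617 2 -2 E
4 50/29 5/2 55/116 -95/58 1 -2 S
5 40/17 200/113 2820/1921 -1140/1921 1 -1 W
final 0 -1 N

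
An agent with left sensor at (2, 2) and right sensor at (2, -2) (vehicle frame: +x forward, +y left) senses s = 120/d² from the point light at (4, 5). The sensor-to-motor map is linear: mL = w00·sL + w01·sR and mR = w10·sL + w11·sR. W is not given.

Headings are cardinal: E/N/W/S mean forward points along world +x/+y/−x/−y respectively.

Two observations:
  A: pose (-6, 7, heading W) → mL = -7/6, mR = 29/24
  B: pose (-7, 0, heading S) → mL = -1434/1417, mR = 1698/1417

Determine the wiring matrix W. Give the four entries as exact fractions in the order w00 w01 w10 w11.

obs A: pose=(-6,7,W) → sL=5/6, sR=3/4, mL=-7/6, mR=29/24
obs B: pose=(-7,0,S) → sL=12/13, sR=60/109, mL=-1434/1417, mR=1698/1417
sensor matrix S = [[5/6, 3/4], [12/13, 60/109]]; det S = -331/1417
solve [mL_A; mL_B] = S·[w00; w01] and [mR_A; mR_B] = S·[w10; w11]:
  w00 = -1/2, w01 = -1, w10 = 1, w11 = 1/2

-1/2 -1 1 1/2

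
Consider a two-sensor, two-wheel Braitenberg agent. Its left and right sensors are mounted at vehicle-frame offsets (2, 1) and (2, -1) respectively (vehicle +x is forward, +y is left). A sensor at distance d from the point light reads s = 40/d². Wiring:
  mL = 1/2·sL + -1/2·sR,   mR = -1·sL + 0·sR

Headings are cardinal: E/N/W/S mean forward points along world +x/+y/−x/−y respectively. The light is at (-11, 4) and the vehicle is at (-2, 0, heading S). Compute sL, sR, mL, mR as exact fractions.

left sensor world pos  = (-1, -2); dL² = 136
right sensor world pos = (-3, -2); dR² = 100
sL = 40/136 = 5/17
sR = 40/100 = 2/5
mL = 1/2·sL + -1/2·sR = -9/170
mR = -1·sL + 0·sR = -5/17

5/17 2/5 -9/170 -5/17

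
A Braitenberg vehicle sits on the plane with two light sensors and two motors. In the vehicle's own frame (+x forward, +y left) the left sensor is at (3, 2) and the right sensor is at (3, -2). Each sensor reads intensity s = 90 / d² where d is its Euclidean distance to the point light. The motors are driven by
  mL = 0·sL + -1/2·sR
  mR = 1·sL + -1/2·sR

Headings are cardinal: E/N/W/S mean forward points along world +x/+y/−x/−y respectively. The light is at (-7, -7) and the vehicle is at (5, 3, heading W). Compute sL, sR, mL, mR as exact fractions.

18/29 2/5 -1/5 61/145

left sensor world pos  = (2, 1); dL² = 145
right sensor world pos = (2, 5); dR² = 225
sL = 90/145 = 18/29
sR = 90/225 = 2/5
mL = 0·sL + -1/2·sR = -1/5
mR = 1·sL + -1/2·sR = 61/145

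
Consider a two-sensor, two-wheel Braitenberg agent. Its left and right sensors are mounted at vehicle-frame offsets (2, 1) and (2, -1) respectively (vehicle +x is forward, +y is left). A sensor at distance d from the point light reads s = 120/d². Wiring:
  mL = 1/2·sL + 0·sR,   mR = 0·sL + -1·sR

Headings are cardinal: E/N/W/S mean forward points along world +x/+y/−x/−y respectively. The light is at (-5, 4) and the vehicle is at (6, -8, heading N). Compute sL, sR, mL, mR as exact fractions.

3/5 30/61 3/10 -30/61

left sensor world pos  = (5, -6); dL² = 200
right sensor world pos = (7, -6); dR² = 244
sL = 120/200 = 3/5
sR = 120/244 = 30/61
mL = 1/2·sL + 0·sR = 3/10
mR = 0·sL + -1·sR = -30/61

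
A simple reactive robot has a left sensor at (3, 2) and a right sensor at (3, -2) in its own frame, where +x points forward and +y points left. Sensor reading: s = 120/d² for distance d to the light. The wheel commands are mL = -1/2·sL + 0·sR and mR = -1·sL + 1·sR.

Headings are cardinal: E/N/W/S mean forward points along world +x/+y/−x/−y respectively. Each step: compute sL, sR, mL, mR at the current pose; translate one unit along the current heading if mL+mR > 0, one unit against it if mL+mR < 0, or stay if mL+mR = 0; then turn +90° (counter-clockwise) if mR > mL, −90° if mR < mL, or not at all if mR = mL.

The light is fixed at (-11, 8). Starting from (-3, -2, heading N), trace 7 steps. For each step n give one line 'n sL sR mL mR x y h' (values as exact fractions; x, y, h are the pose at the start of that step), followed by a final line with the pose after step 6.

n=0: pose=(-3,-2,N); sL=24/17, sR=120/149; mL=-12/17, mR=-1536/2533; mL+mR=-3324/2533 → advance -1; mR−mL=252/2533 → turn +1·90°
n=1: pose=(-3,-3,W); sL=60/97, sR=60/53; mL=-30/97, mR=2640/5141; mL+mR=1050/5141 → advance +1; mR−mL=4230/5141 → turn +1·90°
n=2: pose=(-4,-3,S); sL=120/277, sR=120/221; mL=-60/277, mR=6720/61217; mL+mR=-6540/61217 → advance -1; mR−mL=19980/61217 → turn +1·90°
n=3: pose=(-4,-2,E); sL=30/41, sR=30/61; mL=-15/41, mR=-600/2501; mL+mR=-1515/2501 → advance -1; mR−mL=315/2501 → turn +1·90°
n=4: pose=(-5,-2,N); sL=24/13, sR=120/113; mL=-12/13, mR=-1152/1469; mL+mR=-2508/1469 → advance -1; mR−mL=204/1469 → turn +1·90°
n=5: pose=(-5,-3,W); sL=60/89, sR=4/3; mL=-30/89, mR=176/267; mL+mR=86/267 → advance +1; mR−mL=266/267 → turn +1·90°
n=6: pose=(-6,-3,S); sL=24/49, sR=24/41; mL=-12/49, mR=192/2009; mL+mR=-300/2009 → advance -1; mR−mL=684/2009 → turn +1·90°

0 24/17 120/149 -12/17 -1536/2533 -3 -2 N
1 60/97 60/53 -30/97 2640/5141 -3 -3 W
2 120/277 120/221 -60/277 6720/61217 -4 -3 S
3 30/41 30/61 -15/41 -600/2501 -4 -2 E
4 24/13 120/113 -12/13 -1152/1469 -5 -2 N
5 60/89 4/3 -30/89 176/267 -5 -3 W
6 24/49 24/41 -12/49 192/2009 -6 -3 S
final -6 -2 E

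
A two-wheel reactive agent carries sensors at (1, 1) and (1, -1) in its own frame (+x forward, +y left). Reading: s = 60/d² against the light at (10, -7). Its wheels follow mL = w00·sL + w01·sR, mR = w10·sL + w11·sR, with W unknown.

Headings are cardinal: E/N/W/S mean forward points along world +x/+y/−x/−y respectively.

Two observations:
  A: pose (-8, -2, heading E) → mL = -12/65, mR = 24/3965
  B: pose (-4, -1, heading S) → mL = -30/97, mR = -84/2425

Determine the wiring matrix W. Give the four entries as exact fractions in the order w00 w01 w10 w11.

obs A: pose=(-8,-2,E) → sL=12/65, sR=12/61, mL=-12/65, mR=24/3965
obs B: pose=(-4,-1,S) → sL=30/97, sR=6/25, mL=-30/97, mR=-84/2425
sensor matrix S = [[12/65, 12/61], [30/97, 6/25]]; det S = -158976/9615125
solve [mL_A; mL_B] = S·[w00; w01] and [mR_A; mR_B] = S·[w10; w11]:
  w00 = -1, w01 = 0, w10 = -1/2, w11 = 1/2

-1 0 -1/2 1/2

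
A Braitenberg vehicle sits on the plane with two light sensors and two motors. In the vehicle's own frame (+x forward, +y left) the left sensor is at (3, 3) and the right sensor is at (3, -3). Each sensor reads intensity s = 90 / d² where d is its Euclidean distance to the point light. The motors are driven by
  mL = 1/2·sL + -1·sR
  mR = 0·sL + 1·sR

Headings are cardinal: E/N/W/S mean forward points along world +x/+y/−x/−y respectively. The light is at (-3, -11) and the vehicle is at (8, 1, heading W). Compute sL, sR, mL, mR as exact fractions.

left sensor world pos  = (5, -2); dL² = 145
right sensor world pos = (5, 4); dR² = 289
sL = 90/145 = 18/29
sR = 90/289 = 90/289
mL = 1/2·sL + -1·sR = -9/8381
mR = 0·sL + 1·sR = 90/289

18/29 90/289 -9/8381 90/289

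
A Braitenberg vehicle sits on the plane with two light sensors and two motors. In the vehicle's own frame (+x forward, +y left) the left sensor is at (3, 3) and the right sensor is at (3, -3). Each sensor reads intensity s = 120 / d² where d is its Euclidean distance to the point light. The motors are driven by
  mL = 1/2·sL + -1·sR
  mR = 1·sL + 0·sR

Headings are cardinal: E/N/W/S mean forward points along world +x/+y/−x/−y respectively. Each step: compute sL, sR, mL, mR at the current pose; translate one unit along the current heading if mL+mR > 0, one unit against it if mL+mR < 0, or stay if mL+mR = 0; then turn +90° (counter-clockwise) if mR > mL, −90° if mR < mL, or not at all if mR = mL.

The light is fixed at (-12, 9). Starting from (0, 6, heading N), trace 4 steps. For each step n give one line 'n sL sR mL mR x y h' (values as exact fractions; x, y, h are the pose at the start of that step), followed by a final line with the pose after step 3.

0 40/27 8/15 28/135 40/27 0 6 N
1 60/53 60/41 -1950/2173 60/53 0 7 W
2 120/221 120/89 -21180/19669 120/221 -1 7 S
3 3/5 30/53 -141/530 3/5 -1 8 E
final 0 8 N

n=0: pose=(0,6,N); sL=40/27, sR=8/15; mL=28/135, mR=40/27; mL+mR=76/45 → advance +1; mR−mL=172/135 → turn +1·90°
n=1: pose=(0,7,W); sL=60/53, sR=60/41; mL=-1950/2173, mR=60/53; mL+mR=510/2173 → advance +1; mR−mL=4410/2173 → turn +1·90°
n=2: pose=(-1,7,S); sL=120/221, sR=120/89; mL=-21180/19669, mR=120/221; mL+mR=-10500/19669 → advance -1; mR−mL=31860/19669 → turn +1·90°
n=3: pose=(-1,8,E); sL=3/5, sR=30/53; mL=-141/530, mR=3/5; mL+mR=177/530 → advance +1; mR−mL=459/530 → turn +1·90°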